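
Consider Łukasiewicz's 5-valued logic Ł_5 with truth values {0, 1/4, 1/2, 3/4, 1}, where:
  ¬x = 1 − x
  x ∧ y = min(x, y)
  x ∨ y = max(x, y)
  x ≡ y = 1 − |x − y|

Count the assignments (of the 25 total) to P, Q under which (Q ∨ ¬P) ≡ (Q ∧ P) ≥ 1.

9

value 1: 9 assignments (counts)
value 3/4: 4 assignments
value 1/2: 5 assignments
value 1/4: 2 assignments
value 0: 5 assignments
So 9 of the 25 assignments meet the threshold.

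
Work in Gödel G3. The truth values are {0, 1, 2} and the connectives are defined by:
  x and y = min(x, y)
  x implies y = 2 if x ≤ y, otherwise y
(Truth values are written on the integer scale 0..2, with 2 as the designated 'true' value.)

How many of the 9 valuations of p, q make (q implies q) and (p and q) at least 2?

p = 0, q = 0 ↦ 0  <
p = 0, q = 1 ↦ 0  <
p = 0, q = 2 ↦ 0  <
p = 1, q = 0 ↦ 0  <
p = 1, q = 1 ↦ 1  <
p = 1, q = 2 ↦ 1  <
p = 2, q = 0 ↦ 0  <
p = 2, q = 1 ↦ 1  <
p = 2, q = 2 ↦ 2  ≥
So 1 of the 9 assignments meets the threshold.

1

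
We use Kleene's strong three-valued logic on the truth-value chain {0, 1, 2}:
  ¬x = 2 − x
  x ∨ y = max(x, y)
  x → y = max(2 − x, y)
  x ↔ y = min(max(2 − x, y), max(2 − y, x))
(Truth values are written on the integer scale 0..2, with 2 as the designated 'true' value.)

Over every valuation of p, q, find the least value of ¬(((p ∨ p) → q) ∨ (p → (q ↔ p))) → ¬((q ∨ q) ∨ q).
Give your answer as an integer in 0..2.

Take p = 1, q = 1:
p ∨ p = 1 ∨ 1 = 1
(p ∨ p) → q = 1 → 1 = 1
q ↔ p = 1 ↔ 1 = 1
p → (q ↔ p) = 1 → 1 = 1
((p ∨ p) → q) ∨ (p → (q ↔ p)) = 1 ∨ 1 = 1
¬(((p ∨ p) → q) ∨ (p → (q ↔ p))) = ¬1 = 1
q ∨ q = 1 ∨ 1 = 1
(q ∨ q) ∨ q = 1 ∨ 1 = 1
¬((q ∨ q) ∨ q) = ¬1 = 1
¬(((p ∨ p) → q) ∨ (p → (q ↔ p))) → ¬((q ∨ q) ∨ q) = 1 → 1 = 1
No assignment yields a value below 1, so this is the minimum.

1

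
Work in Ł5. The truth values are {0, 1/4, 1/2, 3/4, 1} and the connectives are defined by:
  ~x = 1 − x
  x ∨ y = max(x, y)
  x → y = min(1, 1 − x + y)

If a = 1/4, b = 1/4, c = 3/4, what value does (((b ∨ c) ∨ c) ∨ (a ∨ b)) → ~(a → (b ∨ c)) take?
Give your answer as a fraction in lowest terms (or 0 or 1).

b ∨ c = 1/4 ∨ 3/4 = 3/4
(b ∨ c) ∨ c = 3/4 ∨ 3/4 = 3/4
a ∨ b = 1/4 ∨ 1/4 = 1/4
((b ∨ c) ∨ c) ∨ (a ∨ b) = 3/4 ∨ 1/4 = 3/4
b ∨ c = 1/4 ∨ 3/4 = 3/4
a → (b ∨ c) = 1/4 → 3/4 = 1
~(a → (b ∨ c)) = ~1 = 0
(((b ∨ c) ∨ c) ∨ (a ∨ b)) → ~(a → (b ∨ c)) = 3/4 → 0 = 1/4

1/4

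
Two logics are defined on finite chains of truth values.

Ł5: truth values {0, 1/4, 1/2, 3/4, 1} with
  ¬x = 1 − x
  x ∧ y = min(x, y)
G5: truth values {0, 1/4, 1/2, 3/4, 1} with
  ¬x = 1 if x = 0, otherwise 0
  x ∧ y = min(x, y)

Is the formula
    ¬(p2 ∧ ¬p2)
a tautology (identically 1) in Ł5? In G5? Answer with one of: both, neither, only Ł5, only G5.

only G5

In Ł5: at p2 = 1/4 the value is 3/4 — not a tautology.
In G5: every assignment gives 1 — tautology.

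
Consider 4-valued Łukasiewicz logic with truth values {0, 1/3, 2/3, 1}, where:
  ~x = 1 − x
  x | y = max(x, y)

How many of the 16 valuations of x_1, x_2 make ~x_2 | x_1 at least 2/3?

x_1 = 0, x_2 = 0 ↦ 1  ≥
x_1 = 0, x_2 = 1/3 ↦ 2/3  ≥
x_1 = 0, x_2 = 2/3 ↦ 1/3  <
x_1 = 0, x_2 = 1 ↦ 0  <
x_1 = 1/3, x_2 = 0 ↦ 1  ≥
x_1 = 1/3, x_2 = 1/3 ↦ 2/3  ≥
x_1 = 1/3, x_2 = 2/3 ↦ 1/3  <
x_1 = 1/3, x_2 = 1 ↦ 1/3  <
x_1 = 2/3, x_2 = 0 ↦ 1  ≥
x_1 = 2/3, x_2 = 1/3 ↦ 2/3  ≥
x_1 = 2/3, x_2 = 2/3 ↦ 2/3  ≥
x_1 = 2/3, x_2 = 1 ↦ 2/3  ≥
x_1 = 1, x_2 = 0 ↦ 1  ≥
x_1 = 1, x_2 = 1/3 ↦ 1  ≥
x_1 = 1, x_2 = 2/3 ↦ 1  ≥
x_1 = 1, x_2 = 1 ↦ 1  ≥
So 12 of the 16 assignments meet the threshold.

12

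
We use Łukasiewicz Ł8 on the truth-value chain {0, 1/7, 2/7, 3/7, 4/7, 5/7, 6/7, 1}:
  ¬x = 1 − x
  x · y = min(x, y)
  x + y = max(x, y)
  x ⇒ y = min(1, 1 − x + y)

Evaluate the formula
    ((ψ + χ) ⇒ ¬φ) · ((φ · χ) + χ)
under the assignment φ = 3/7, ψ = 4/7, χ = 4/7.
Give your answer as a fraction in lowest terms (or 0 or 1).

ψ + χ = 4/7 + 4/7 = 4/7
¬φ = ¬3/7 = 4/7
(ψ + χ) ⇒ ¬φ = 4/7 ⇒ 4/7 = 1
φ · χ = 3/7 · 4/7 = 3/7
(φ · χ) + χ = 3/7 + 4/7 = 4/7
((ψ + χ) ⇒ ¬φ) · ((φ · χ) + χ) = 1 · 4/7 = 4/7

4/7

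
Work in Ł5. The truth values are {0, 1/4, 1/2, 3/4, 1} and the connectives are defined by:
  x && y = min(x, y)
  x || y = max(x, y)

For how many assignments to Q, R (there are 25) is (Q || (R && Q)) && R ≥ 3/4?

4

value 1: 1 assignment (counts)
value 3/4: 3 assignments (counts)
value 1/2: 5 assignments
value 1/4: 7 assignments
value 0: 9 assignments
So 4 of the 25 assignments meet the threshold.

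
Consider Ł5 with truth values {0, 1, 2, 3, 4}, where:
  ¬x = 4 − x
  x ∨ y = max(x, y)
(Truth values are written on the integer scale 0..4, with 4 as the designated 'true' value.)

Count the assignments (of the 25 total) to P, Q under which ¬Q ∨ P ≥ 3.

16

value 4: 9 assignments (counts)
value 3: 7 assignments (counts)
value 2: 5 assignments
value 1: 3 assignments
value 0: 1 assignment
So 16 of the 25 assignments meet the threshold.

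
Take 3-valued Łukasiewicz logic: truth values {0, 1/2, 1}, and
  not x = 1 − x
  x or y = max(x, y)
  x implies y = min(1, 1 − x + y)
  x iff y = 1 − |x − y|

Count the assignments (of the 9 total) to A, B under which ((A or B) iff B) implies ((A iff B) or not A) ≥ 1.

8

A = 0, B = 0 ↦ 1  ≥
A = 0, B = 1/2 ↦ 1  ≥
A = 0, B = 1 ↦ 1  ≥
A = 1/2, B = 0 ↦ 1  ≥
A = 1/2, B = 1/2 ↦ 1  ≥
A = 1/2, B = 1 ↦ 1/2  <
A = 1, B = 0 ↦ 1  ≥
A = 1, B = 1/2 ↦ 1  ≥
A = 1, B = 1 ↦ 1  ≥
So 8 of the 9 assignments meet the threshold.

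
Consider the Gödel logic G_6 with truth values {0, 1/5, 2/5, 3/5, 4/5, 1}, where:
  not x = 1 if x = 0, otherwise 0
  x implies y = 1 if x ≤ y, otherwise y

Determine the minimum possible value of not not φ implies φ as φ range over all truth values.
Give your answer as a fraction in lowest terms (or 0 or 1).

1/5

Take φ = 1/5:
not φ = not 1/5 = 0
not not φ = not 0 = 1
not not φ implies φ = 1 implies 1/5 = 1/5
No assignment yields a value below 1/5, so this is the minimum.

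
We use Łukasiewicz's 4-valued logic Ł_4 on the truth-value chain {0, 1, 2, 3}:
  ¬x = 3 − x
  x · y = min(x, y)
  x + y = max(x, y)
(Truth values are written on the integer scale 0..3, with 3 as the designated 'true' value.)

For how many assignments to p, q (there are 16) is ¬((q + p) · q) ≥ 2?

8

p = 0, q = 0 ↦ 3  ≥
p = 0, q = 1 ↦ 2  ≥
p = 0, q = 2 ↦ 1  <
p = 0, q = 3 ↦ 0  <
p = 1, q = 0 ↦ 3  ≥
p = 1, q = 1 ↦ 2  ≥
p = 1, q = 2 ↦ 1  <
p = 1, q = 3 ↦ 0  <
p = 2, q = 0 ↦ 3  ≥
p = 2, q = 1 ↦ 2  ≥
p = 2, q = 2 ↦ 1  <
p = 2, q = 3 ↦ 0  <
p = 3, q = 0 ↦ 3  ≥
p = 3, q = 1 ↦ 2  ≥
p = 3, q = 2 ↦ 1  <
p = 3, q = 3 ↦ 0  <
So 8 of the 16 assignments meet the threshold.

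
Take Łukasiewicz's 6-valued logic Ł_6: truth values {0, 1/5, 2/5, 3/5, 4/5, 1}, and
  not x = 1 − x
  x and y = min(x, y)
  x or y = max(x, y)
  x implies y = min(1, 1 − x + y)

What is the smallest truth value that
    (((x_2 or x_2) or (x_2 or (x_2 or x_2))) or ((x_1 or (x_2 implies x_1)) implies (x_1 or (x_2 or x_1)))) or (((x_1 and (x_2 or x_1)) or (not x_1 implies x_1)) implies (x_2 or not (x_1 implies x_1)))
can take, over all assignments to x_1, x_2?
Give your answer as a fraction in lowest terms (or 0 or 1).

2/5

Take x_1 = 2/5, x_2 = 0:
x_2 or x_2 = 0 or 0 = 0
x_2 or x_2 = 0 or 0 = 0
x_2 or (x_2 or x_2) = 0 or 0 = 0
(x_2 or x_2) or (x_2 or (x_2 or x_2)) = 0 or 0 = 0
x_2 implies x_1 = 0 implies 2/5 = 1
x_1 or (x_2 implies x_1) = 2/5 or 1 = 1
x_2 or x_1 = 0 or 2/5 = 2/5
x_1 or (x_2 or x_1) = 2/5 or 2/5 = 2/5
(x_1 or (x_2 implies x_1)) implies (x_1 or (x_2 or x_1)) = 1 implies 2/5 = 2/5
((x_2 or x_2) or (x_2 or (x_2 or x_2))) or ((x_1 or (x_2 implies x_1)) implies (x_1 or (x_2 or x_1))) = 0 or 2/5 = 2/5
x_2 or x_1 = 0 or 2/5 = 2/5
x_1 and (x_2 or x_1) = 2/5 and 2/5 = 2/5
not x_1 = not 2/5 = 3/5
not x_1 implies x_1 = 3/5 implies 2/5 = 4/5
(x_1 and (x_2 or x_1)) or (not x_1 implies x_1) = 2/5 or 4/5 = 4/5
x_1 implies x_1 = 2/5 implies 2/5 = 1
not (x_1 implies x_1) = not 1 = 0
x_2 or not (x_1 implies x_1) = 0 or 0 = 0
((x_1 and (x_2 or x_1)) or (not x_1 implies x_1)) implies (x_2 or not (x_1 implies x_1)) = 4/5 implies 0 = 1/5
(((x_2 or x_2) or (x_2 or (x_2 or x_2))) or ((x_1 or (x_2 implies x_1)) implies (x_1 or (x_2 or x_1)))) or (((x_1 and (x_2 or x_1)) or (not x_1 implies x_1)) implies (x_2 or not (x_1 implies x_1))) = 2/5 or 1/5 = 2/5
No assignment yields a value below 2/5, so this is the minimum.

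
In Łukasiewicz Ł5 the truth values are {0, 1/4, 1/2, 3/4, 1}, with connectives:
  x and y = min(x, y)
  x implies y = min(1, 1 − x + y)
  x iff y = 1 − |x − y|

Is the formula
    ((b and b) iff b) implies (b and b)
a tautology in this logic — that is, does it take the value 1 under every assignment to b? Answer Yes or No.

No

Counterexample: take b = 0.
b and b = 0 and 0 = 0
(b and b) iff b = 0 iff 0 = 1
b and b = 0 and 0 = 0
((b and b) iff b) implies (b and b) = 1 implies 0 = 0
This gives 0 ≠ 1.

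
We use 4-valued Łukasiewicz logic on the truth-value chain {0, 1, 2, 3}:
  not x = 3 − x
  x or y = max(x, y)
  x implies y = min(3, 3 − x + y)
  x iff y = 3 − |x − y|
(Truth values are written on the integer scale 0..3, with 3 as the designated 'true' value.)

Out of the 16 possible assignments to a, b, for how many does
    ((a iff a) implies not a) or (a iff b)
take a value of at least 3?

a = 0, b = 0 ↦ 3  ≥
a = 0, b = 1 ↦ 3  ≥
a = 0, b = 2 ↦ 3  ≥
a = 0, b = 3 ↦ 3  ≥
a = 1, b = 0 ↦ 2  <
a = 1, b = 1 ↦ 3  ≥
a = 1, b = 2 ↦ 2  <
a = 1, b = 3 ↦ 2  <
a = 2, b = 0 ↦ 1  <
a = 2, b = 1 ↦ 2  <
a = 2, b = 2 ↦ 3  ≥
a = 2, b = 3 ↦ 2  <
a = 3, b = 0 ↦ 0  <
a = 3, b = 1 ↦ 1  <
a = 3, b = 2 ↦ 2  <
a = 3, b = 3 ↦ 3  ≥
So 7 of the 16 assignments meet the threshold.

7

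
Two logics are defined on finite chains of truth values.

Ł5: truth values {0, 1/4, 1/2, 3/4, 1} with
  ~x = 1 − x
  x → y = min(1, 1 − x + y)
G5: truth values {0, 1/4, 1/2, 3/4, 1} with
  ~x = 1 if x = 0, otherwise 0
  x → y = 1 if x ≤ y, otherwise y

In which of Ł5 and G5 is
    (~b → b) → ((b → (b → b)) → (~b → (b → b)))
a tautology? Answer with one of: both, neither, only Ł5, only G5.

In Ł5: every assignment gives 1 — tautology.
In G5: every assignment gives 1 — tautology.

both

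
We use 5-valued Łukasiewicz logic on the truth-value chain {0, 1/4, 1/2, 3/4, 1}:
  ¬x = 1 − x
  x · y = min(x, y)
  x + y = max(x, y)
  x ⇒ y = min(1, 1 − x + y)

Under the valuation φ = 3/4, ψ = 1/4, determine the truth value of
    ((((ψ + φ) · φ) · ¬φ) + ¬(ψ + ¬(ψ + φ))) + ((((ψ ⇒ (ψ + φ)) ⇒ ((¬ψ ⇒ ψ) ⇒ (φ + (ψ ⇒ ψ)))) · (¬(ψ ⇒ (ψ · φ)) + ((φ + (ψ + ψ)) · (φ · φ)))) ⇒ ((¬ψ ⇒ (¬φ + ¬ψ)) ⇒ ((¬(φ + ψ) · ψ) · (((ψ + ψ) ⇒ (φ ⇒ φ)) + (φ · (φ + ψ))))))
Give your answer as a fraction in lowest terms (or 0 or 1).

ψ + φ = 1/4 + 3/4 = 3/4
(ψ + φ) · φ = 3/4 · 3/4 = 3/4
¬φ = ¬3/4 = 1/4
((ψ + φ) · φ) · ¬φ = 3/4 · 1/4 = 1/4
ψ + φ = 1/4 + 3/4 = 3/4
¬(ψ + φ) = ¬3/4 = 1/4
ψ + ¬(ψ + φ) = 1/4 + 1/4 = 1/4
¬(ψ + ¬(ψ + φ)) = ¬1/4 = 3/4
(((ψ + φ) · φ) · ¬φ) + ¬(ψ + ¬(ψ + φ)) = 1/4 + 3/4 = 3/4
ψ + φ = 1/4 + 3/4 = 3/4
ψ ⇒ (ψ + φ) = 1/4 ⇒ 3/4 = 1
¬ψ = ¬1/4 = 3/4
¬ψ ⇒ ψ = 3/4 ⇒ 1/4 = 1/2
ψ ⇒ ψ = 1/4 ⇒ 1/4 = 1
φ + (ψ ⇒ ψ) = 3/4 + 1 = 1
(¬ψ ⇒ ψ) ⇒ (φ + (ψ ⇒ ψ)) = 1/2 ⇒ 1 = 1
(ψ ⇒ (ψ + φ)) ⇒ ((¬ψ ⇒ ψ) ⇒ (φ + (ψ ⇒ ψ))) = 1 ⇒ 1 = 1
ψ · φ = 1/4 · 3/4 = 1/4
ψ ⇒ (ψ · φ) = 1/4 ⇒ 1/4 = 1
¬(ψ ⇒ (ψ · φ)) = ¬1 = 0
ψ + ψ = 1/4 + 1/4 = 1/4
φ + (ψ + ψ) = 3/4 + 1/4 = 3/4
φ · φ = 3/4 · 3/4 = 3/4
(φ + (ψ + ψ)) · (φ · φ) = 3/4 · 3/4 = 3/4
¬(ψ ⇒ (ψ · φ)) + ((φ + (ψ + ψ)) · (φ · φ)) = 0 + 3/4 = 3/4
((ψ ⇒ (ψ + φ)) ⇒ ((¬ψ ⇒ ψ) ⇒ (φ + (ψ ⇒ ψ)))) · (¬(ψ ⇒ (ψ · φ)) + ((φ + (ψ + ψ)) · (φ · φ))) = 1 · 3/4 = 3/4
¬ψ = ¬1/4 = 3/4
¬φ = ¬3/4 = 1/4
¬ψ = ¬1/4 = 3/4
¬φ + ¬ψ = 1/4 + 3/4 = 3/4
¬ψ ⇒ (¬φ + ¬ψ) = 3/4 ⇒ 3/4 = 1
φ + ψ = 3/4 + 1/4 = 3/4
¬(φ + ψ) = ¬3/4 = 1/4
¬(φ + ψ) · ψ = 1/4 · 1/4 = 1/4
ψ + ψ = 1/4 + 1/4 = 1/4
φ ⇒ φ = 3/4 ⇒ 3/4 = 1
(ψ + ψ) ⇒ (φ ⇒ φ) = 1/4 ⇒ 1 = 1
φ + ψ = 3/4 + 1/4 = 3/4
φ · (φ + ψ) = 3/4 · 3/4 = 3/4
((ψ + ψ) ⇒ (φ ⇒ φ)) + (φ · (φ + ψ)) = 1 + 3/4 = 1
(¬(φ + ψ) · ψ) · (((ψ + ψ) ⇒ (φ ⇒ φ)) + (φ · (φ + ψ))) = 1/4 · 1 = 1/4
(¬ψ ⇒ (¬φ + ¬ψ)) ⇒ ((¬(φ + ψ) · ψ) · (((ψ + ψ) ⇒ (φ ⇒ φ)) + (φ · (φ + ψ)))) = 1 ⇒ 1/4 = 1/4
(((ψ ⇒ (ψ + φ)) ⇒ ((¬ψ ⇒ ψ) ⇒ (φ + (ψ ⇒ ψ)))) · (¬(ψ ⇒ (ψ · φ)) + ((φ + (ψ + ψ)) · (φ · φ)))) ⇒ ((¬ψ ⇒ (¬φ + ¬ψ)) ⇒ ((¬(φ + ψ) · ψ) · (((ψ + ψ) ⇒ (φ ⇒ φ)) + (φ · (φ + ψ))))) = 3/4 ⇒ 1/4 = 1/2
((((ψ + φ) · φ) · ¬φ) + ¬(ψ + ¬(ψ + φ))) + ((((ψ ⇒ (ψ + φ)) ⇒ ((¬ψ ⇒ ψ) ⇒ (φ + (ψ ⇒ ψ)))) · (¬(ψ ⇒ (ψ · φ)) + ((φ + (ψ + ψ)) · (φ · φ)))) ⇒ ((¬ψ ⇒ (¬φ + ¬ψ)) ⇒ ((¬(φ + ψ) · ψ) · (((ψ + ψ) ⇒ (φ ⇒ φ)) + (φ · (φ + ψ)))))) = 3/4 + 1/2 = 3/4

3/4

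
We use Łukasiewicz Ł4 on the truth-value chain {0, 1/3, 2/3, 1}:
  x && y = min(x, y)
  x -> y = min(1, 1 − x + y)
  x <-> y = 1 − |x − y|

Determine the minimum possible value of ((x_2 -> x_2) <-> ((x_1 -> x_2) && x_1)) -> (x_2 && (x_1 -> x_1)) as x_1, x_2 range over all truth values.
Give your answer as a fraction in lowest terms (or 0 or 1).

Take x_1 = 1/3, x_2 = 0:
x_2 -> x_2 = 0 -> 0 = 1
x_1 -> x_2 = 1/3 -> 0 = 2/3
(x_1 -> x_2) && x_1 = 2/3 && 1/3 = 1/3
(x_2 -> x_2) <-> ((x_1 -> x_2) && x_1) = 1 <-> 1/3 = 1/3
x_1 -> x_1 = 1/3 -> 1/3 = 1
x_2 && (x_1 -> x_1) = 0 && 1 = 0
((x_2 -> x_2) <-> ((x_1 -> x_2) && x_1)) -> (x_2 && (x_1 -> x_1)) = 1/3 -> 0 = 2/3
No assignment yields a value below 2/3, so this is the minimum.

2/3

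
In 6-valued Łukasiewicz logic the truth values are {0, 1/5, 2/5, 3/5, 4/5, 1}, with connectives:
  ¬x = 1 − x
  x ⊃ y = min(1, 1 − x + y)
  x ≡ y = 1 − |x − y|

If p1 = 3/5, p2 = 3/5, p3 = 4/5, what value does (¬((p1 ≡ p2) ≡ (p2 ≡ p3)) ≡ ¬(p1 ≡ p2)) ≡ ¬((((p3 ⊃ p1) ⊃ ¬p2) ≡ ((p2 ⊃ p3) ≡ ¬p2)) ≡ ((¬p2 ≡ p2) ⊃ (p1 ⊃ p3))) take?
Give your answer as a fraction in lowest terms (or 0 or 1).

2/5

p1 ≡ p2 = 3/5 ≡ 3/5 = 1
p2 ≡ p3 = 3/5 ≡ 4/5 = 4/5
(p1 ≡ p2) ≡ (p2 ≡ p3) = 1 ≡ 4/5 = 4/5
¬((p1 ≡ p2) ≡ (p2 ≡ p3)) = ¬4/5 = 1/5
p1 ≡ p2 = 3/5 ≡ 3/5 = 1
¬(p1 ≡ p2) = ¬1 = 0
¬((p1 ≡ p2) ≡ (p2 ≡ p3)) ≡ ¬(p1 ≡ p2) = 1/5 ≡ 0 = 4/5
p3 ⊃ p1 = 4/5 ⊃ 3/5 = 4/5
¬p2 = ¬3/5 = 2/5
(p3 ⊃ p1) ⊃ ¬p2 = 4/5 ⊃ 2/5 = 3/5
p2 ⊃ p3 = 3/5 ⊃ 4/5 = 1
¬p2 = ¬3/5 = 2/5
(p2 ⊃ p3) ≡ ¬p2 = 1 ≡ 2/5 = 2/5
((p3 ⊃ p1) ⊃ ¬p2) ≡ ((p2 ⊃ p3) ≡ ¬p2) = 3/5 ≡ 2/5 = 4/5
¬p2 = ¬3/5 = 2/5
¬p2 ≡ p2 = 2/5 ≡ 3/5 = 4/5
p1 ⊃ p3 = 3/5 ⊃ 4/5 = 1
(¬p2 ≡ p2) ⊃ (p1 ⊃ p3) = 4/5 ⊃ 1 = 1
(((p3 ⊃ p1) ⊃ ¬p2) ≡ ((p2 ⊃ p3) ≡ ¬p2)) ≡ ((¬p2 ≡ p2) ⊃ (p1 ⊃ p3)) = 4/5 ≡ 1 = 4/5
¬((((p3 ⊃ p1) ⊃ ¬p2) ≡ ((p2 ⊃ p3) ≡ ¬p2)) ≡ ((¬p2 ≡ p2) ⊃ (p1 ⊃ p3))) = ¬4/5 = 1/5
(¬((p1 ≡ p2) ≡ (p2 ≡ p3)) ≡ ¬(p1 ≡ p2)) ≡ ¬((((p3 ⊃ p1) ⊃ ¬p2) ≡ ((p2 ⊃ p3) ≡ ¬p2)) ≡ ((¬p2 ≡ p2) ⊃ (p1 ⊃ p3))) = 4/5 ≡ 1/5 = 2/5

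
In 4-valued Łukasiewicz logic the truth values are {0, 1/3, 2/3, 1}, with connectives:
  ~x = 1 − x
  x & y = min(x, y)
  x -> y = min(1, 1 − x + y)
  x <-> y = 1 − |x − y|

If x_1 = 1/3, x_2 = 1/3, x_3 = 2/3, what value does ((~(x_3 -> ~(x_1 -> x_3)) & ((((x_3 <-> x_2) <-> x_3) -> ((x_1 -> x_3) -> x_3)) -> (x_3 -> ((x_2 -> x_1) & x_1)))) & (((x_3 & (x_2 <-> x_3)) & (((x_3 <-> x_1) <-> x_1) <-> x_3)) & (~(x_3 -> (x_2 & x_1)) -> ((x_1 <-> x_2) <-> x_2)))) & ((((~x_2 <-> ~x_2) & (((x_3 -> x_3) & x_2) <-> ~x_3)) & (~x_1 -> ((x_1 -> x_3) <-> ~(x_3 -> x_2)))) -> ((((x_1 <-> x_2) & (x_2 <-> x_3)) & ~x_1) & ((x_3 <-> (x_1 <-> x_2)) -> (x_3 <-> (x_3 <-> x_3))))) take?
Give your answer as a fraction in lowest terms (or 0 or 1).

x_1 -> x_3 = 1/3 -> 2/3 = 1
~(x_1 -> x_3) = ~1 = 0
x_3 -> ~(x_1 -> x_3) = 2/3 -> 0 = 1/3
~(x_3 -> ~(x_1 -> x_3)) = ~1/3 = 2/3
x_3 <-> x_2 = 2/3 <-> 1/3 = 2/3
(x_3 <-> x_2) <-> x_3 = 2/3 <-> 2/3 = 1
x_1 -> x_3 = 1/3 -> 2/3 = 1
(x_1 -> x_3) -> x_3 = 1 -> 2/3 = 2/3
((x_3 <-> x_2) <-> x_3) -> ((x_1 -> x_3) -> x_3) = 1 -> 2/3 = 2/3
x_2 -> x_1 = 1/3 -> 1/3 = 1
(x_2 -> x_1) & x_1 = 1 & 1/3 = 1/3
x_3 -> ((x_2 -> x_1) & x_1) = 2/3 -> 1/3 = 2/3
(((x_3 <-> x_2) <-> x_3) -> ((x_1 -> x_3) -> x_3)) -> (x_3 -> ((x_2 -> x_1) & x_1)) = 2/3 -> 2/3 = 1
~(x_3 -> ~(x_1 -> x_3)) & ((((x_3 <-> x_2) <-> x_3) -> ((x_1 -> x_3) -> x_3)) -> (x_3 -> ((x_2 -> x_1) & x_1))) = 2/3 & 1 = 2/3
x_2 <-> x_3 = 1/3 <-> 2/3 = 2/3
x_3 & (x_2 <-> x_3) = 2/3 & 2/3 = 2/3
x_3 <-> x_1 = 2/3 <-> 1/3 = 2/3
(x_3 <-> x_1) <-> x_1 = 2/3 <-> 1/3 = 2/3
((x_3 <-> x_1) <-> x_1) <-> x_3 = 2/3 <-> 2/3 = 1
(x_3 & (x_2 <-> x_3)) & (((x_3 <-> x_1) <-> x_1) <-> x_3) = 2/3 & 1 = 2/3
x_2 & x_1 = 1/3 & 1/3 = 1/3
x_3 -> (x_2 & x_1) = 2/3 -> 1/3 = 2/3
~(x_3 -> (x_2 & x_1)) = ~2/3 = 1/3
x_1 <-> x_2 = 1/3 <-> 1/3 = 1
(x_1 <-> x_2) <-> x_2 = 1 <-> 1/3 = 1/3
~(x_3 -> (x_2 & x_1)) -> ((x_1 <-> x_2) <-> x_2) = 1/3 -> 1/3 = 1
((x_3 & (x_2 <-> x_3)) & (((x_3 <-> x_1) <-> x_1) <-> x_3)) & (~(x_3 -> (x_2 & x_1)) -> ((x_1 <-> x_2) <-> x_2)) = 2/3 & 1 = 2/3
(~(x_3 -> ~(x_1 -> x_3)) & ((((x_3 <-> x_2) <-> x_3) -> ((x_1 -> x_3) -> x_3)) -> (x_3 -> ((x_2 -> x_1) & x_1)))) & (((x_3 & (x_2 <-> x_3)) & (((x_3 <-> x_1) <-> x_1) <-> x_3)) & (~(x_3 -> (x_2 & x_1)) -> ((x_1 <-> x_2) <-> x_2))) = 2/3 & 2/3 = 2/3
~x_2 = ~1/3 = 2/3
~x_2 = ~1/3 = 2/3
~x_2 <-> ~x_2 = 2/3 <-> 2/3 = 1
x_3 -> x_3 = 2/3 -> 2/3 = 1
(x_3 -> x_3) & x_2 = 1 & 1/3 = 1/3
~x_3 = ~2/3 = 1/3
((x_3 -> x_3) & x_2) <-> ~x_3 = 1/3 <-> 1/3 = 1
(~x_2 <-> ~x_2) & (((x_3 -> x_3) & x_2) <-> ~x_3) = 1 & 1 = 1
~x_1 = ~1/3 = 2/3
x_1 -> x_3 = 1/3 -> 2/3 = 1
x_3 -> x_2 = 2/3 -> 1/3 = 2/3
~(x_3 -> x_2) = ~2/3 = 1/3
(x_1 -> x_3) <-> ~(x_3 -> x_2) = 1 <-> 1/3 = 1/3
~x_1 -> ((x_1 -> x_3) <-> ~(x_3 -> x_2)) = 2/3 -> 1/3 = 2/3
((~x_2 <-> ~x_2) & (((x_3 -> x_3) & x_2) <-> ~x_3)) & (~x_1 -> ((x_1 -> x_3) <-> ~(x_3 -> x_2))) = 1 & 2/3 = 2/3
x_1 <-> x_2 = 1/3 <-> 1/3 = 1
x_2 <-> x_3 = 1/3 <-> 2/3 = 2/3
(x_1 <-> x_2) & (x_2 <-> x_3) = 1 & 2/3 = 2/3
~x_1 = ~1/3 = 2/3
((x_1 <-> x_2) & (x_2 <-> x_3)) & ~x_1 = 2/3 & 2/3 = 2/3
x_1 <-> x_2 = 1/3 <-> 1/3 = 1
x_3 <-> (x_1 <-> x_2) = 2/3 <-> 1 = 2/3
x_3 <-> x_3 = 2/3 <-> 2/3 = 1
x_3 <-> (x_3 <-> x_3) = 2/3 <-> 1 = 2/3
(x_3 <-> (x_1 <-> x_2)) -> (x_3 <-> (x_3 <-> x_3)) = 2/3 -> 2/3 = 1
(((x_1 <-> x_2) & (x_2 <-> x_3)) & ~x_1) & ((x_3 <-> (x_1 <-> x_2)) -> (x_3 <-> (x_3 <-> x_3))) = 2/3 & 1 = 2/3
(((~x_2 <-> ~x_2) & (((x_3 -> x_3) & x_2) <-> ~x_3)) & (~x_1 -> ((x_1 -> x_3) <-> ~(x_3 -> x_2)))) -> ((((x_1 <-> x_2) & (x_2 <-> x_3)) & ~x_1) & ((x_3 <-> (x_1 <-> x_2)) -> (x_3 <-> (x_3 <-> x_3)))) = 2/3 -> 2/3 = 1
((~(x_3 -> ~(x_1 -> x_3)) & ((((x_3 <-> x_2) <-> x_3) -> ((x_1 -> x_3) -> x_3)) -> (x_3 -> ((x_2 -> x_1) & x_1)))) & (((x_3 & (x_2 <-> x_3)) & (((x_3 <-> x_1) <-> x_1) <-> x_3)) & (~(x_3 -> (x_2 & x_1)) -> ((x_1 <-> x_2) <-> x_2)))) & ((((~x_2 <-> ~x_2) & (((x_3 -> x_3) & x_2) <-> ~x_3)) & (~x_1 -> ((x_1 -> x_3) <-> ~(x_3 -> x_2)))) -> ((((x_1 <-> x_2) & (x_2 <-> x_3)) & ~x_1) & ((x_3 <-> (x_1 <-> x_2)) -> (x_3 <-> (x_3 <-> x_3))))) = 2/3 & 1 = 2/3

2/3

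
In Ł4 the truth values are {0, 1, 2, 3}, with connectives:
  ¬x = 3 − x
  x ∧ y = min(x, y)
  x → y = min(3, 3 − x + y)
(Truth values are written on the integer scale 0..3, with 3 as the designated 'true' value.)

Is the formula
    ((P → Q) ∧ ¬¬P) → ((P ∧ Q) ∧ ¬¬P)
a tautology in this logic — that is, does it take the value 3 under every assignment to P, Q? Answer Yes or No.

Counterexample: take P = 1, Q = 0.
P → Q = 1 → 0 = 2
¬P = ¬1 = 2
¬¬P = ¬2 = 1
(P → Q) ∧ ¬¬P = 2 ∧ 1 = 1
P ∧ Q = 1 ∧ 0 = 0
¬P = ¬1 = 2
¬¬P = ¬2 = 1
(P ∧ Q) ∧ ¬¬P = 0 ∧ 1 = 0
((P → Q) ∧ ¬¬P) → ((P ∧ Q) ∧ ¬¬P) = 1 → 0 = 2
This gives 2 ≠ 3.

No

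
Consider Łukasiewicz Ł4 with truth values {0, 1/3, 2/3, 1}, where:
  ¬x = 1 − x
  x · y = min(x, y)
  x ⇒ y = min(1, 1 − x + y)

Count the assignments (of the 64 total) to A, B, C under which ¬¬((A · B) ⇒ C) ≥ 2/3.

value 1: 50 assignments (counts)
value 2/3: 9 assignments (counts)
value 1/3: 4 assignments
value 0: 1 assignment
So 59 of the 64 assignments meet the threshold.

59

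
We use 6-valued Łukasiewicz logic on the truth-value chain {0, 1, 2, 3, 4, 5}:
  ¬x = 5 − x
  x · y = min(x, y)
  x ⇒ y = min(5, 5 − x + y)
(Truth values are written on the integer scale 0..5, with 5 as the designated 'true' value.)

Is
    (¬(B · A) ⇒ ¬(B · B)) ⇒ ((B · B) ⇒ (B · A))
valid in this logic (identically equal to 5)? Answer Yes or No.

Yes

At A = 1, B = 1, for instance:
B · A = 1 · 1 = 1
¬(B · A) = ¬1 = 4
B · B = 1 · 1 = 1
¬(B · B) = ¬1 = 4
¬(B · A) ⇒ ¬(B · B) = 4 ⇒ 4 = 5
(B · B) ⇒ (B · A) = 1 ⇒ 1 = 5
(¬(B · A) ⇒ ¬(B · B)) ⇒ ((B · B) ⇒ (B · A)) = 5 ⇒ 5 = 5
and checking the remaining 35 assignments likewise gives ≥ 5 in every case.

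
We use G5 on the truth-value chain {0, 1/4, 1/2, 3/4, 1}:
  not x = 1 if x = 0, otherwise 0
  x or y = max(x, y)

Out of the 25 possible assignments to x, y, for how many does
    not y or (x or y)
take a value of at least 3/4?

19

value 1: 13 assignments (counts)
value 3/4: 6 assignments (counts)
value 1/2: 4 assignments
value 1/4: 2 assignments
So 19 of the 25 assignments meet the threshold.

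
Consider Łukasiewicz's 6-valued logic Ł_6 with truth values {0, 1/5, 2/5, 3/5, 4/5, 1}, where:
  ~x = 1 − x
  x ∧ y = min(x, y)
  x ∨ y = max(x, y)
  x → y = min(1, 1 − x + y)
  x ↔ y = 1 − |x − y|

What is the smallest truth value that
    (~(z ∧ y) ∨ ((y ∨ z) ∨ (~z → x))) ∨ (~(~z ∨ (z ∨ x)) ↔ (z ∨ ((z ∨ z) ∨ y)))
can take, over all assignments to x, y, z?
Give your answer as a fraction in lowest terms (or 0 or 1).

Take x = 0, y = 1/5, z = 3/5:
z ∧ y = 3/5 ∧ 1/5 = 1/5
~(z ∧ y) = ~1/5 = 4/5
y ∨ z = 1/5 ∨ 3/5 = 3/5
~z = ~3/5 = 2/5
~z → x = 2/5 → 0 = 3/5
(y ∨ z) ∨ (~z → x) = 3/5 ∨ 3/5 = 3/5
~(z ∧ y) ∨ ((y ∨ z) ∨ (~z → x)) = 4/5 ∨ 3/5 = 4/5
~z = ~3/5 = 2/5
z ∨ x = 3/5 ∨ 0 = 3/5
~z ∨ (z ∨ x) = 2/5 ∨ 3/5 = 3/5
~(~z ∨ (z ∨ x)) = ~3/5 = 2/5
z ∨ z = 3/5 ∨ 3/5 = 3/5
(z ∨ z) ∨ y = 3/5 ∨ 1/5 = 3/5
z ∨ ((z ∨ z) ∨ y) = 3/5 ∨ 3/5 = 3/5
~(~z ∨ (z ∨ x)) ↔ (z ∨ ((z ∨ z) ∨ y)) = 2/5 ↔ 3/5 = 4/5
(~(z ∧ y) ∨ ((y ∨ z) ∨ (~z → x))) ∨ (~(~z ∨ (z ∨ x)) ↔ (z ∨ ((z ∨ z) ∨ y))) = 4/5 ∨ 4/5 = 4/5
No assignment yields a value below 4/5, so this is the minimum.

4/5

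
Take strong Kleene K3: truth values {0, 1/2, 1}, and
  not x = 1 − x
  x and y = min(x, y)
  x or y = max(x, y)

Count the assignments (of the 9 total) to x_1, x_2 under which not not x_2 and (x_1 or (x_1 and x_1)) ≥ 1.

1

x_1 = 0, x_2 = 0 ↦ 0  <
x_1 = 0, x_2 = 1/2 ↦ 0  <
x_1 = 0, x_2 = 1 ↦ 0  <
x_1 = 1/2, x_2 = 0 ↦ 0  <
x_1 = 1/2, x_2 = 1/2 ↦ 1/2  <
x_1 = 1/2, x_2 = 1 ↦ 1/2  <
x_1 = 1, x_2 = 0 ↦ 0  <
x_1 = 1, x_2 = 1/2 ↦ 1/2  <
x_1 = 1, x_2 = 1 ↦ 1  ≥
So 1 of the 9 assignments meets the threshold.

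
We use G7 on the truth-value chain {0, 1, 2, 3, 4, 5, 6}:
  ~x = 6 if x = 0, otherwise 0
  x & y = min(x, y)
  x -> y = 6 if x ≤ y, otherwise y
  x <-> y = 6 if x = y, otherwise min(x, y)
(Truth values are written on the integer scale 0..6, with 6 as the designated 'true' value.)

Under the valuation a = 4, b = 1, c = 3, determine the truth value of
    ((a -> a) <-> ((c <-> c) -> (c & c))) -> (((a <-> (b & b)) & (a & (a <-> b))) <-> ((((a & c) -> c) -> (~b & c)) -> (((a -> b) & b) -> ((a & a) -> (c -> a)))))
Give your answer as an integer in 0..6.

1

a -> a = 4 -> 4 = 6
c <-> c = 3 <-> 3 = 6
c & c = 3 & 3 = 3
(c <-> c) -> (c & c) = 6 -> 3 = 3
(a -> a) <-> ((c <-> c) -> (c & c)) = 6 <-> 3 = 3
b & b = 1 & 1 = 1
a <-> (b & b) = 4 <-> 1 = 1
a <-> b = 4 <-> 1 = 1
a & (a <-> b) = 4 & 1 = 1
(a <-> (b & b)) & (a & (a <-> b)) = 1 & 1 = 1
a & c = 4 & 3 = 3
(a & c) -> c = 3 -> 3 = 6
~b = ~1 = 0
~b & c = 0 & 3 = 0
((a & c) -> c) -> (~b & c) = 6 -> 0 = 0
a -> b = 4 -> 1 = 1
(a -> b) & b = 1 & 1 = 1
a & a = 4 & 4 = 4
c -> a = 3 -> 4 = 6
(a & a) -> (c -> a) = 4 -> 6 = 6
((a -> b) & b) -> ((a & a) -> (c -> a)) = 1 -> 6 = 6
(((a & c) -> c) -> (~b & c)) -> (((a -> b) & b) -> ((a & a) -> (c -> a))) = 0 -> 6 = 6
((a <-> (b & b)) & (a & (a <-> b))) <-> ((((a & c) -> c) -> (~b & c)) -> (((a -> b) & b) -> ((a & a) -> (c -> a)))) = 1 <-> 6 = 1
((a -> a) <-> ((c <-> c) -> (c & c))) -> (((a <-> (b & b)) & (a & (a <-> b))) <-> ((((a & c) -> c) -> (~b & c)) -> (((a -> b) & b) -> ((a & a) -> (c -> a))))) = 3 -> 1 = 1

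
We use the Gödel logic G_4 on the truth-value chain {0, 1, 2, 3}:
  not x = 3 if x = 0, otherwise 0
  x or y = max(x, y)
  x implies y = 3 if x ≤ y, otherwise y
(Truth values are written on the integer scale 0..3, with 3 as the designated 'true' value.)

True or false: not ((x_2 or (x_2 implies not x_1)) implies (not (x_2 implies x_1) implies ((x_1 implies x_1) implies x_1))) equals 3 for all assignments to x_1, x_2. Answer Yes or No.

No

Counterexample: take x_1 = 0, x_2 = 0.
not x_1 = not 0 = 3
x_2 implies not x_1 = 0 implies 3 = 3
x_2 or (x_2 implies not x_1) = 0 or 3 = 3
x_2 implies x_1 = 0 implies 0 = 3
not (x_2 implies x_1) = not 3 = 0
x_1 implies x_1 = 0 implies 0 = 3
(x_1 implies x_1) implies x_1 = 3 implies 0 = 0
not (x_2 implies x_1) implies ((x_1 implies x_1) implies x_1) = 0 implies 0 = 3
(x_2 or (x_2 implies not x_1)) implies (not (x_2 implies x_1) implies ((x_1 implies x_1) implies x_1)) = 3 implies 3 = 3
not ((x_2 or (x_2 implies not x_1)) implies (not (x_2 implies x_1) implies ((x_1 implies x_1) implies x_1))) = not 3 = 0
This gives 0 ≠ 3.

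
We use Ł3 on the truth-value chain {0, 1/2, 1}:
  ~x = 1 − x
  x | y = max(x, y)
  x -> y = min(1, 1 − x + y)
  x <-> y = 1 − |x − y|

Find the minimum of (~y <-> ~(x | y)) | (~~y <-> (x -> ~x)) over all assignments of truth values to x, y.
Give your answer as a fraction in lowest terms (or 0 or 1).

1/2

Take x = 1/2, y = 0:
~y = ~0 = 1
x | y = 1/2 | 0 = 1/2
~(x | y) = ~1/2 = 1/2
~y <-> ~(x | y) = 1 <-> 1/2 = 1/2
~y = ~0 = 1
~~y = ~1 = 0
~x = ~1/2 = 1/2
x -> ~x = 1/2 -> 1/2 = 1
~~y <-> (x -> ~x) = 0 <-> 1 = 0
(~y <-> ~(x | y)) | (~~y <-> (x -> ~x)) = 1/2 | 0 = 1/2
No assignment yields a value below 1/2, so this is the minimum.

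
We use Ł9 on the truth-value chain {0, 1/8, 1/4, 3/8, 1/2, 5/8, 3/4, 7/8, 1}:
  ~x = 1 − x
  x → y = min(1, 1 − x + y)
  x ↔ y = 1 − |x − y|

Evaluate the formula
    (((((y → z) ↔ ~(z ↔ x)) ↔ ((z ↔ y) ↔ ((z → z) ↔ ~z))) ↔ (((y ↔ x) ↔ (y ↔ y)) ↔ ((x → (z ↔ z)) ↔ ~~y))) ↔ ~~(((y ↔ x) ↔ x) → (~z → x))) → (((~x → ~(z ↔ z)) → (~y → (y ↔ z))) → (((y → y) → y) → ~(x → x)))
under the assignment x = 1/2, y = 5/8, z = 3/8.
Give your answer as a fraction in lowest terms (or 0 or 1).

5/8

y → z = 5/8 → 3/8 = 3/4
z ↔ x = 3/8 ↔ 1/2 = 7/8
~(z ↔ x) = ~7/8 = 1/8
(y → z) ↔ ~(z ↔ x) = 3/4 ↔ 1/8 = 3/8
z ↔ y = 3/8 ↔ 5/8 = 3/4
z → z = 3/8 → 3/8 = 1
~z = ~3/8 = 5/8
(z → z) ↔ ~z = 1 ↔ 5/8 = 5/8
(z ↔ y) ↔ ((z → z) ↔ ~z) = 3/4 ↔ 5/8 = 7/8
((y → z) ↔ ~(z ↔ x)) ↔ ((z ↔ y) ↔ ((z → z) ↔ ~z)) = 3/8 ↔ 7/8 = 1/2
y ↔ x = 5/8 ↔ 1/2 = 7/8
y ↔ y = 5/8 ↔ 5/8 = 1
(y ↔ x) ↔ (y ↔ y) = 7/8 ↔ 1 = 7/8
z ↔ z = 3/8 ↔ 3/8 = 1
x → (z ↔ z) = 1/2 → 1 = 1
~y = ~5/8 = 3/8
~~y = ~3/8 = 5/8
(x → (z ↔ z)) ↔ ~~y = 1 ↔ 5/8 = 5/8
((y ↔ x) ↔ (y ↔ y)) ↔ ((x → (z ↔ z)) ↔ ~~y) = 7/8 ↔ 5/8 = 3/4
(((y → z) ↔ ~(z ↔ x)) ↔ ((z ↔ y) ↔ ((z → z) ↔ ~z))) ↔ (((y ↔ x) ↔ (y ↔ y)) ↔ ((x → (z ↔ z)) ↔ ~~y)) = 1/2 ↔ 3/4 = 3/4
y ↔ x = 5/8 ↔ 1/2 = 7/8
(y ↔ x) ↔ x = 7/8 ↔ 1/2 = 5/8
~z = ~3/8 = 5/8
~z → x = 5/8 → 1/2 = 7/8
((y ↔ x) ↔ x) → (~z → x) = 5/8 → 7/8 = 1
~(((y ↔ x) ↔ x) → (~z → x)) = ~1 = 0
~~(((y ↔ x) ↔ x) → (~z → x)) = ~0 = 1
((((y → z) ↔ ~(z ↔ x)) ↔ ((z ↔ y) ↔ ((z → z) ↔ ~z))) ↔ (((y ↔ x) ↔ (y ↔ y)) ↔ ((x → (z ↔ z)) ↔ ~~y))) ↔ ~~(((y ↔ x) ↔ x) → (~z → x)) = 3/4 ↔ 1 = 3/4
~x = ~1/2 = 1/2
z ↔ z = 3/8 ↔ 3/8 = 1
~(z ↔ z) = ~1 = 0
~x → ~(z ↔ z) = 1/2 → 0 = 1/2
~y = ~5/8 = 3/8
y ↔ z = 5/8 ↔ 3/8 = 3/4
~y → (y ↔ z) = 3/8 → 3/4 = 1
(~x → ~(z ↔ z)) → (~y → (y ↔ z)) = 1/2 → 1 = 1
y → y = 5/8 → 5/8 = 1
(y → y) → y = 1 → 5/8 = 5/8
x → x = 1/2 → 1/2 = 1
~(x → x) = ~1 = 0
((y → y) → y) → ~(x → x) = 5/8 → 0 = 3/8
((~x → ~(z ↔ z)) → (~y → (y ↔ z))) → (((y → y) → y) → ~(x → x)) = 1 → 3/8 = 3/8
(((((y → z) ↔ ~(z ↔ x)) ↔ ((z ↔ y) ↔ ((z → z) ↔ ~z))) ↔ (((y ↔ x) ↔ (y ↔ y)) ↔ ((x → (z ↔ z)) ↔ ~~y))) ↔ ~~(((y ↔ x) ↔ x) → (~z → x))) → (((~x → ~(z ↔ z)) → (~y → (y ↔ z))) → (((y → y) → y) → ~(x → x))) = 3/4 → 3/8 = 5/8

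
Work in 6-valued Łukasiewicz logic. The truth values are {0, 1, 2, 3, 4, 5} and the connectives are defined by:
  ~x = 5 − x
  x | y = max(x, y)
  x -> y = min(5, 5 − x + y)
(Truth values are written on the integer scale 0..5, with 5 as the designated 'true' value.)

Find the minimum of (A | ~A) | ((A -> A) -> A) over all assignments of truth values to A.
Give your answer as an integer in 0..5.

3

Take A = 2:
~A = ~2 = 3
A | ~A = 2 | 3 = 3
A -> A = 2 -> 2 = 5
(A -> A) -> A = 5 -> 2 = 2
(A | ~A) | ((A -> A) -> A) = 3 | 2 = 3
No assignment yields a value below 3, so this is the minimum.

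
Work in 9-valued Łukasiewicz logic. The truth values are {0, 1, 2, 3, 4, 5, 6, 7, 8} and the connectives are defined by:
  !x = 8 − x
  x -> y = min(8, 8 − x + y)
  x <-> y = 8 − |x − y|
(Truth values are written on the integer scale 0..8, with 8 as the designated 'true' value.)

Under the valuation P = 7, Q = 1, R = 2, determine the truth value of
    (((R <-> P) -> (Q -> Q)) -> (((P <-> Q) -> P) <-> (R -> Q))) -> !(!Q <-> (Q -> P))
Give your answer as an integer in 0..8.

2

R <-> P = 2 <-> 7 = 3
Q -> Q = 1 -> 1 = 8
(R <-> P) -> (Q -> Q) = 3 -> 8 = 8
P <-> Q = 7 <-> 1 = 2
(P <-> Q) -> P = 2 -> 7 = 8
R -> Q = 2 -> 1 = 7
((P <-> Q) -> P) <-> (R -> Q) = 8 <-> 7 = 7
((R <-> P) -> (Q -> Q)) -> (((P <-> Q) -> P) <-> (R -> Q)) = 8 -> 7 = 7
!Q = !1 = 7
Q -> P = 1 -> 7 = 8
!Q <-> (Q -> P) = 7 <-> 8 = 7
!(!Q <-> (Q -> P)) = !7 = 1
(((R <-> P) -> (Q -> Q)) -> (((P <-> Q) -> P) <-> (R -> Q))) -> !(!Q <-> (Q -> P)) = 7 -> 1 = 2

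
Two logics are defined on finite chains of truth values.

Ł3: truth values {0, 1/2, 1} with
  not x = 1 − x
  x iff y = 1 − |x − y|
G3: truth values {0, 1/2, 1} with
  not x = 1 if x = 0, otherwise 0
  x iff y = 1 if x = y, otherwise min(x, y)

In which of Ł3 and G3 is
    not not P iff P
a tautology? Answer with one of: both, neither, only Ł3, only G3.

In Ł3: every assignment gives 1 — tautology.
In G3: at P = 1/2 the value is 1/2 — not a tautology.

only Ł3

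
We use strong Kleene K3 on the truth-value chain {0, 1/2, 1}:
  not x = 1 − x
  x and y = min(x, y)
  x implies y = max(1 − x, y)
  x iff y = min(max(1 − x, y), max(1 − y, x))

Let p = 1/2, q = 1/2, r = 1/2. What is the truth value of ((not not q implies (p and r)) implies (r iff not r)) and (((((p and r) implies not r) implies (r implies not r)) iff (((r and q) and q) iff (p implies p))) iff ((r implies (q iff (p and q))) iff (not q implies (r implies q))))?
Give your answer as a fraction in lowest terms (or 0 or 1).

not q = not 1/2 = 1/2
not not q = not 1/2 = 1/2
p and r = 1/2 and 1/2 = 1/2
not not q implies (p and r) = 1/2 implies 1/2 = 1/2
not r = not 1/2 = 1/2
r iff not r = 1/2 iff 1/2 = 1/2
(not not q implies (p and r)) implies (r iff not r) = 1/2 implies 1/2 = 1/2
p and r = 1/2 and 1/2 = 1/2
not r = not 1/2 = 1/2
(p and r) implies not r = 1/2 implies 1/2 = 1/2
not r = not 1/2 = 1/2
r implies not r = 1/2 implies 1/2 = 1/2
((p and r) implies not r) implies (r implies not r) = 1/2 implies 1/2 = 1/2
r and q = 1/2 and 1/2 = 1/2
(r and q) and q = 1/2 and 1/2 = 1/2
p implies p = 1/2 implies 1/2 = 1/2
((r and q) and q) iff (p implies p) = 1/2 iff 1/2 = 1/2
(((p and r) implies not r) implies (r implies not r)) iff (((r and q) and q) iff (p implies p)) = 1/2 iff 1/2 = 1/2
p and q = 1/2 and 1/2 = 1/2
q iff (p and q) = 1/2 iff 1/2 = 1/2
r implies (q iff (p and q)) = 1/2 implies 1/2 = 1/2
not q = not 1/2 = 1/2
r implies q = 1/2 implies 1/2 = 1/2
not q implies (r implies q) = 1/2 implies 1/2 = 1/2
(r implies (q iff (p and q))) iff (not q implies (r implies q)) = 1/2 iff 1/2 = 1/2
((((p and r) implies not r) implies (r implies not r)) iff (((r and q) and q) iff (p implies p))) iff ((r implies (q iff (p and q))) iff (not q implies (r implies q))) = 1/2 iff 1/2 = 1/2
((not not q implies (p and r)) implies (r iff not r)) and (((((p and r) implies not r) implies (r implies not r)) iff (((r and q) and q) iff (p implies p))) iff ((r implies (q iff (p and q))) iff (not q implies (r implies q)))) = 1/2 and 1/2 = 1/2

1/2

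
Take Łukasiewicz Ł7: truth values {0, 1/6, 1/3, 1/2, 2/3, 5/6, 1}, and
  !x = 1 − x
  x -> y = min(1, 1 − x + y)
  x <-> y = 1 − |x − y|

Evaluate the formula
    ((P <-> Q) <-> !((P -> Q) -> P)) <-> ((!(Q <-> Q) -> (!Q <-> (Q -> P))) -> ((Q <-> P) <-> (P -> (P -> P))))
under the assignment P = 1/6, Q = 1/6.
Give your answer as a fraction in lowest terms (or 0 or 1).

P <-> Q = 1/6 <-> 1/6 = 1
P -> Q = 1/6 -> 1/6 = 1
(P -> Q) -> P = 1 -> 1/6 = 1/6
!((P -> Q) -> P) = !1/6 = 5/6
(P <-> Q) <-> !((P -> Q) -> P) = 1 <-> 5/6 = 5/6
Q <-> Q = 1/6 <-> 1/6 = 1
!(Q <-> Q) = !1 = 0
!Q = !1/6 = 5/6
Q -> P = 1/6 -> 1/6 = 1
!Q <-> (Q -> P) = 5/6 <-> 1 = 5/6
!(Q <-> Q) -> (!Q <-> (Q -> P)) = 0 -> 5/6 = 1
Q <-> P = 1/6 <-> 1/6 = 1
P -> P = 1/6 -> 1/6 = 1
P -> (P -> P) = 1/6 -> 1 = 1
(Q <-> P) <-> (P -> (P -> P)) = 1 <-> 1 = 1
(!(Q <-> Q) -> (!Q <-> (Q -> P))) -> ((Q <-> P) <-> (P -> (P -> P))) = 1 -> 1 = 1
((P <-> Q) <-> !((P -> Q) -> P)) <-> ((!(Q <-> Q) -> (!Q <-> (Q -> P))) -> ((Q <-> P) <-> (P -> (P -> P)))) = 5/6 <-> 1 = 5/6

5/6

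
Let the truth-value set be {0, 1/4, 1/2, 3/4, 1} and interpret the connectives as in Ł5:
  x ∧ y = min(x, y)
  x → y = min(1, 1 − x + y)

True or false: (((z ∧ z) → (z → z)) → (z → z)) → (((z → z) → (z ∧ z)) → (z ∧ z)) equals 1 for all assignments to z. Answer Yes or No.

z = 0 ↦ 1
z = 1/4 ↦ 1
z = 1/2 ↦ 1
z = 3/4 ↦ 1
z = 1 ↦ 1
Every assignment gives a value ≥ 1.

Yes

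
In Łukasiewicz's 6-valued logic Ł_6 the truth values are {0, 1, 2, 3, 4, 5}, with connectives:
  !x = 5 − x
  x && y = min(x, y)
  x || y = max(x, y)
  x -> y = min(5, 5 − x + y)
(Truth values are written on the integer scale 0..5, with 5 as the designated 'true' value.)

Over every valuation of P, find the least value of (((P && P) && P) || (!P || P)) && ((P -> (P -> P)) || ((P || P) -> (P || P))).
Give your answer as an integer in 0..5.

3

Take P = 2:
P && P = 2 && 2 = 2
(P && P) && P = 2 && 2 = 2
!P = !2 = 3
!P || P = 3 || 2 = 3
((P && P) && P) || (!P || P) = 2 || 3 = 3
P -> P = 2 -> 2 = 5
P -> (P -> P) = 2 -> 5 = 5
P || P = 2 || 2 = 2
P || P = 2 || 2 = 2
(P || P) -> (P || P) = 2 -> 2 = 5
(P -> (P -> P)) || ((P || P) -> (P || P)) = 5 || 5 = 5
(((P && P) && P) || (!P || P)) && ((P -> (P -> P)) || ((P || P) -> (P || P))) = 3 && 5 = 3
No assignment yields a value below 3, so this is the minimum.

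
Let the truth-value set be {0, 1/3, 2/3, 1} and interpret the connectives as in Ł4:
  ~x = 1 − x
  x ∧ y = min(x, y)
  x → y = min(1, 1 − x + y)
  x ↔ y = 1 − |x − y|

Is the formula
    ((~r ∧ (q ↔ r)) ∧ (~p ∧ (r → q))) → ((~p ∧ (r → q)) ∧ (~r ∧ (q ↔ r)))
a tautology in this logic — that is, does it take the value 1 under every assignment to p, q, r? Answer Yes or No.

At p = 2/3, q = 1/3, r = 1/3, for instance:
~r = ~1/3 = 2/3
q ↔ r = 1/3 ↔ 1/3 = 1
~r ∧ (q ↔ r) = 2/3 ∧ 1 = 2/3
~p = ~2/3 = 1/3
r → q = 1/3 → 1/3 = 1
~p ∧ (r → q) = 1/3 ∧ 1 = 1/3
(~r ∧ (q ↔ r)) ∧ (~p ∧ (r → q)) = 2/3 ∧ 1/3 = 1/3
(~p ∧ (r → q)) ∧ (~r ∧ (q ↔ r)) = 1/3 ∧ 2/3 = 1/3
((~r ∧ (q ↔ r)) ∧ (~p ∧ (r → q))) → ((~p ∧ (r → q)) ∧ (~r ∧ (q ↔ r))) = 1/3 → 1/3 = 1
and checking the remaining 63 assignments likewise gives ≥ 1 in every case.

Yes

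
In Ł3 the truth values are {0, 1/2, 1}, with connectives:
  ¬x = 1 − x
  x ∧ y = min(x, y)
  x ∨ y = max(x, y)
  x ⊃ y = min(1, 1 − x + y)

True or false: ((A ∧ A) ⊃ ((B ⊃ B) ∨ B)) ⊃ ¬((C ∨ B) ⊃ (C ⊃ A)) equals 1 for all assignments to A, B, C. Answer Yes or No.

No

Counterexample: take A = 0, B = 0, C = 0.
A ∧ A = 0 ∧ 0 = 0
B ⊃ B = 0 ⊃ 0 = 1
(B ⊃ B) ∨ B = 1 ∨ 0 = 1
(A ∧ A) ⊃ ((B ⊃ B) ∨ B) = 0 ⊃ 1 = 1
C ∨ B = 0 ∨ 0 = 0
C ⊃ A = 0 ⊃ 0 = 1
(C ∨ B) ⊃ (C ⊃ A) = 0 ⊃ 1 = 1
¬((C ∨ B) ⊃ (C ⊃ A)) = ¬1 = 0
((A ∧ A) ⊃ ((B ⊃ B) ∨ B)) ⊃ ¬((C ∨ B) ⊃ (C ⊃ A)) = 1 ⊃ 0 = 0
This gives 0 ≠ 1.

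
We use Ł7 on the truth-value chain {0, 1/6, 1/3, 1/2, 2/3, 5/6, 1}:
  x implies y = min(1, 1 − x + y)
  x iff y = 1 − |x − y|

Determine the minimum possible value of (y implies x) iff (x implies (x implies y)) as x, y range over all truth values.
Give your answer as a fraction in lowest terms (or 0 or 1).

Take x = 0, y = 1:
y implies x = 1 implies 0 = 0
x implies y = 0 implies 1 = 1
x implies (x implies y) = 0 implies 1 = 1
(y implies x) iff (x implies (x implies y)) = 0 iff 1 = 0
No assignment yields a value below 0, so this is the minimum.

0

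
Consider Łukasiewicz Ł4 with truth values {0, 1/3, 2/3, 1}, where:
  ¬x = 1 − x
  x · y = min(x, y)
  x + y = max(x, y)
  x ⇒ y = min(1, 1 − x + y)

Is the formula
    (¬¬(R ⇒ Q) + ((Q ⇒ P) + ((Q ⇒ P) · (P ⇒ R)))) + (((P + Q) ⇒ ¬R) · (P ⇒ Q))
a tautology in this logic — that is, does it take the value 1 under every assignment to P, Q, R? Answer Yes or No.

Counterexample: take P = 0, Q = 1/3, R = 1.
R ⇒ Q = 1 ⇒ 1/3 = 1/3
¬(R ⇒ Q) = ¬1/3 = 2/3
¬¬(R ⇒ Q) = ¬2/3 = 1/3
Q ⇒ P = 1/3 ⇒ 0 = 2/3
Q ⇒ P = 1/3 ⇒ 0 = 2/3
P ⇒ R = 0 ⇒ 1 = 1
(Q ⇒ P) · (P ⇒ R) = 2/3 · 1 = 2/3
(Q ⇒ P) + ((Q ⇒ P) · (P ⇒ R)) = 2/3 + 2/3 = 2/3
¬¬(R ⇒ Q) + ((Q ⇒ P) + ((Q ⇒ P) · (P ⇒ R))) = 1/3 + 2/3 = 2/3
P + Q = 0 + 1/3 = 1/3
¬R = ¬1 = 0
(P + Q) ⇒ ¬R = 1/3 ⇒ 0 = 2/3
P ⇒ Q = 0 ⇒ 1/3 = 1
((P + Q) ⇒ ¬R) · (P ⇒ Q) = 2/3 · 1 = 2/3
(¬¬(R ⇒ Q) + ((Q ⇒ P) + ((Q ⇒ P) · (P ⇒ R)))) + (((P + Q) ⇒ ¬R) · (P ⇒ Q)) = 2/3 + 2/3 = 2/3
This gives 2/3 ≠ 1.

No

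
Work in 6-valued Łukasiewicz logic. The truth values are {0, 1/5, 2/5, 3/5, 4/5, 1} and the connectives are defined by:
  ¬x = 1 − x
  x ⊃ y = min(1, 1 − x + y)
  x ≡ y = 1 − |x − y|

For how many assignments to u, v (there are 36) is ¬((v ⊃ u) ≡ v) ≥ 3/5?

20

value 1: 7 assignments (counts)
value 4/5: 6 assignments (counts)
value 3/5: 7 assignments (counts)
value 2/5: 6 assignments
value 1/5: 7 assignments
value 0: 3 assignments
So 20 of the 36 assignments meet the threshold.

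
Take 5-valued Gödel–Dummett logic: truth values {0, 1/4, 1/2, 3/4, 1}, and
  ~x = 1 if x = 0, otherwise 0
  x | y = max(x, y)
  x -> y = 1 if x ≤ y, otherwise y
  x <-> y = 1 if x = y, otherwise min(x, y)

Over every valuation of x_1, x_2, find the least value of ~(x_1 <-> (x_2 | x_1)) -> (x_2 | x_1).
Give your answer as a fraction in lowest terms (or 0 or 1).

Take x_1 = 0, x_2 = 1/4:
x_2 | x_1 = 1/4 | 0 = 1/4
x_1 <-> (x_2 | x_1) = 0 <-> 1/4 = 0
~(x_1 <-> (x_2 | x_1)) = ~0 = 1
x_2 | x_1 = 1/4 | 0 = 1/4
~(x_1 <-> (x_2 | x_1)) -> (x_2 | x_1) = 1 -> 1/4 = 1/4
No assignment yields a value below 1/4, so this is the minimum.

1/4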